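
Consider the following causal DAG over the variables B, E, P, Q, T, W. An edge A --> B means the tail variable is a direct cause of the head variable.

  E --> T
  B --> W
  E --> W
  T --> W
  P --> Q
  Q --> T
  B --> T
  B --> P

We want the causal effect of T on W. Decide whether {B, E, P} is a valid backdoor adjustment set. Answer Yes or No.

Backdoor paths from T to W (paths whose first edge points into T):
  P1: T <- B -> W
  P2: T <- Q <- P <- B -> W
  P3: T <- E -> W
Condition 1 (no descendant of T in the set): holds — descendants of T are {W}; none are in {B, E, P}.
Condition 2 (every backdoor path blocked by {B, E, P}):
  P1: blocked at fork node B ∈ conditioning set.
  P2: blocked at chain node P ∈ conditioning set.
  P3: blocked at fork node E ∈ conditioning set.
{B, E, P} satisfies the backdoor criterion.

Yes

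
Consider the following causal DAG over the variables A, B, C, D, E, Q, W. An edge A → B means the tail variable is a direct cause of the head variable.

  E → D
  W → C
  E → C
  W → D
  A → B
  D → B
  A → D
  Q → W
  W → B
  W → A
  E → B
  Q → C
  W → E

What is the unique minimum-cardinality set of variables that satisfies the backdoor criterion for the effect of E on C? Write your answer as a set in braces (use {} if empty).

{W}

Variables eligible for adjustment (non-descendants of E, excluding E and C): {A, Q, W}.
Backdoor paths from E to C:
  P1: E <- W <- Q -> C
  P2: E <- W -> C
The empty set is not sufficient: P1 (E <- W <- Q -> C) has no collider blocking it and no conditioned non-collider, so it is open.
Try {W}:
  P1: blocked at chain node W ∈ conditioning set.
  P2: blocked at fork node W ∈ conditioning set.
{W} contains no descendant of E and blocks every backdoor path.
No other singleton works — e.g. {Q} leaves P2 open — so {W} is the unique smallest valid adjustment set.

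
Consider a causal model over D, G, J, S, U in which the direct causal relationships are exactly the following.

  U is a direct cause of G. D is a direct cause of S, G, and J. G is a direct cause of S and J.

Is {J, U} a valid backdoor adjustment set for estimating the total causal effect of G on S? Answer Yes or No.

Backdoor paths from G to S (paths whose first edge points into G):
  P1: G <- D -> S
Condition 1 (no descendant of G in the set): FAILS — J is a descendant of G.
Condition 2 (every backdoor path blocked by {J, U}):
  P1: open — no interior node is in the conditioning set.
{J, U} does not satisfy the backdoor criterion.

No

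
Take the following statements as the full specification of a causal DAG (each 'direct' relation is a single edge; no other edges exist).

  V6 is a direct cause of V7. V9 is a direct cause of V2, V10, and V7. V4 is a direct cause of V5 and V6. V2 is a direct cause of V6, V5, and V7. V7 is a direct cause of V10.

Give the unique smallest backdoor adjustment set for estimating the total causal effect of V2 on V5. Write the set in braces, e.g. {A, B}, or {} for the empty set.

Variables eligible for adjustment (non-descendants of V2, excluding V2 and V5): {V4, V9}.
Backdoor paths from V2 to V5:
  P1: V2 <- V9 -> V7 <- V6 <- V4 -> V5
  P2: V2 <- V9 -> V10 <- V7 <- V6 <- V4 -> V5
Each backdoor path contains an unconditioned collider, so every path is already blocked with the empty conditioning set:
  P1: blocked at collider V7 (neither it nor any descendant is in the conditioning set).
  P2: blocked at collider V10 (neither it nor any descendant is in the conditioning set).
The empty set is therefore the unique smallest valid set.

{}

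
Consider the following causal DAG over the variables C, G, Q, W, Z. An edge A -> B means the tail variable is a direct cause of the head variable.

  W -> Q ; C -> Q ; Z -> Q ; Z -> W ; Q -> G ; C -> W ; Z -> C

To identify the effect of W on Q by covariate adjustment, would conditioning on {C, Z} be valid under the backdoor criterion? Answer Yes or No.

Backdoor paths from W to Q (paths whose first edge points into W):
  P1: W <- Z -> C -> Q
  P2: W <- Z -> Q
  P3: W <- C <- Z -> Q
  P4: W <- C -> Q
Condition 1 (no descendant of W in the set): holds — descendants of W are {G, Q}; none are in {C, Z}.
Condition 2 (every backdoor path blocked by {C, Z}):
  P1: blocked at fork node Z ∈ conditioning set.
  P2: blocked at fork node Z ∈ conditioning set.
  P3: blocked at chain node C ∈ conditioning set.
  P4: blocked at fork node C ∈ conditioning set.
{C, Z} satisfies the backdoor criterion.

Yes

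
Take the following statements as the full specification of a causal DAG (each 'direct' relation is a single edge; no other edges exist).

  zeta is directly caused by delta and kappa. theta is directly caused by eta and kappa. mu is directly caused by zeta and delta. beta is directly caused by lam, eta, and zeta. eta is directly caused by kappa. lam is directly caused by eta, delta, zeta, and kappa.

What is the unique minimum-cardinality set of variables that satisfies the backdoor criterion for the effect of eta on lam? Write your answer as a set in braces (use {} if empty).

Variables eligible for adjustment (non-descendants of eta, excluding eta and lam): {delta, kappa, mu, zeta}.
Backdoor paths from eta to lam:
  P1: eta <- kappa -> zeta <- delta -> lam
  P2: eta <- kappa -> zeta -> lam
  P3: eta <- kappa -> zeta -> mu <- delta -> lam
  P4: eta <- kappa -> zeta -> beta <- lam
  P5: eta <- kappa -> lam
The empty set is not sufficient: P2 (eta <- kappa -> zeta -> lam) has no collider blocking it and no conditioned non-collider, so it is open.
Try {kappa}:
  P1: blocked at fork node kappa ∈ conditioning set.
  P2: blocked at fork node kappa ∈ conditioning set.
  P3: blocked at fork node kappa ∈ conditioning set.
  P4: blocked at fork node kappa ∈ conditioning set.
  P5: blocked at fork node kappa ∈ conditioning set.
{kappa} contains no descendant of eta and blocks every backdoor path.
No other singleton works — e.g. {delta} leaves P2 open — so {kappa} is the unique smallest valid adjustment set.

{kappa}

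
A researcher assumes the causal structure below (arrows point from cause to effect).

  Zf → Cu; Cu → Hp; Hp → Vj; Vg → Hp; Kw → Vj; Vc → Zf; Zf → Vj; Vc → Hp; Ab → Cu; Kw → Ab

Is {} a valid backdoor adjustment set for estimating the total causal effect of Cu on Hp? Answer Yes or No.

No

Backdoor paths from Cu to Hp (paths whose first edge points into Cu):
  P1: Cu <- Ab <- Kw -> Vj <- Zf <- Vc -> Hp
  P2: Cu <- Ab <- Kw -> Vj <- Hp
  P3: Cu <- Zf <- Vc -> Hp
  P4: Cu <- Zf -> Vj <- Hp
Condition 1 (no descendant of Cu in the set): holds — descendants of Cu are {Hp, Vj}; none are in {}.
Condition 2 (every backdoor path blocked by {}):
  P1: blocked at collider Vj (neither it nor any descendant is in the conditioning set).
  P2: blocked at collider Vj (neither it nor any descendant is in the conditioning set).
  P3: open — no interior node is in the conditioning set.
  P4: blocked at collider Vj (neither it nor any descendant is in the conditioning set).
{} does not satisfy the backdoor criterion.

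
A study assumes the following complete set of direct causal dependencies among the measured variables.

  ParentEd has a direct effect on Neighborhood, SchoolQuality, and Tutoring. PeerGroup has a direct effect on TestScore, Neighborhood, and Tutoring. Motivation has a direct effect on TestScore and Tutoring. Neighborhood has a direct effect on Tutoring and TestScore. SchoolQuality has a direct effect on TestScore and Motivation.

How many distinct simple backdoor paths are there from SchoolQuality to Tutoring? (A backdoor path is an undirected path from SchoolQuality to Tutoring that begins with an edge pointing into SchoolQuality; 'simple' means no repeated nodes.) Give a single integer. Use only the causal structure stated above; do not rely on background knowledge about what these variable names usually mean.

A backdoor path from SchoolQuality to Tutoring is any simple undirected path whose first edge points into SchoolQuality (i.e. leaves SchoolQuality via a parent).
Parents of SchoolQuality: {ParentEd}.
Enumerating:
  P1: SchoolQuality <- ParentEd -> Neighborhood <- PeerGroup -> Tutoring
  P2: SchoolQuality <- ParentEd -> Neighborhood <- PeerGroup -> TestScore <- Motivation -> Tutoring
  P3: SchoolQuality <- ParentEd -> Neighborhood -> Tutoring
  P4: SchoolQuality <- ParentEd -> Neighborhood -> TestScore <- PeerGroup -> Tutoring
  P5: SchoolQuality <- ParentEd -> Neighborhood -> TestScore <- Motivation -> Tutoring
  P6: SchoolQuality <- ParentEd -> Tutoring
That exhausts the simple backdoor paths. Count: 6.

6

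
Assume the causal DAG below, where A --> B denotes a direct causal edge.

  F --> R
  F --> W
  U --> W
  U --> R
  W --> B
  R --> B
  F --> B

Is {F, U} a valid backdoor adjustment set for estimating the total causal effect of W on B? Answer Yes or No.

Yes

Backdoor paths from W to B (paths whose first edge points into W):
  P1: W <- F -> R -> B
  P2: W <- F -> B
  P3: W <- U -> R <- F -> B
  P4: W <- U -> R -> B
Condition 1 (no descendant of W in the set): holds — descendants of W are {B}; none are in {F, U}.
Condition 2 (every backdoor path blocked by {F, U}):
  P1: blocked at fork node F ∈ conditioning set.
  P2: blocked at fork node F ∈ conditioning set.
  P3: blocked at fork node U ∈ conditioning set.
  P4: blocked at fork node U ∈ conditioning set.
{F, U} satisfies the backdoor criterion.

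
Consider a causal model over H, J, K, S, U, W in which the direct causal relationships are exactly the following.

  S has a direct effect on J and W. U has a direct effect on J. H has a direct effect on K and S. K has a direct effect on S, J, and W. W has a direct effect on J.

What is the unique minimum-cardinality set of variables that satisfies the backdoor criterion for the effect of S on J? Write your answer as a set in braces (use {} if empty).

Variables eligible for adjustment (non-descendants of S, excluding S and J): {H, K, U}.
Backdoor paths from S to J:
  P1: S <- H -> K -> W -> J
  P2: S <- H -> K -> J
  P3: S <- K -> W -> J
  P4: S <- K -> J
The empty set is not sufficient: P1 (S <- H -> K -> W -> J) has no collider blocking it and no conditioned non-collider, so it is open.
Try {K}:
  P1: blocked at chain node K ∈ conditioning set.
  P2: blocked at chain node K ∈ conditioning set.
  P3: blocked at fork node K ∈ conditioning set.
  P4: blocked at fork node K ∈ conditioning set.
{K} contains no descendant of S and blocks every backdoor path.
No other singleton works — e.g. {H} leaves P3 open — so {K} is the unique smallest valid adjustment set.

{K}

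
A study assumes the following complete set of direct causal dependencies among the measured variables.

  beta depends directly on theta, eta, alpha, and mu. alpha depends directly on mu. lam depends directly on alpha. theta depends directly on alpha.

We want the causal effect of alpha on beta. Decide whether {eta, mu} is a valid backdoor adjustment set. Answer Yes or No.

Backdoor paths from alpha to beta (paths whose first edge points into alpha):
  P1: alpha <- mu -> beta
Condition 1 (no descendant of alpha in the set): holds — descendants of alpha are {beta, lam, theta}; none are in {eta, mu}.
Condition 2 (every backdoor path blocked by {eta, mu}):
  P1: blocked at fork node mu ∈ conditioning set.
{eta, mu} satisfies the backdoor criterion.

Yes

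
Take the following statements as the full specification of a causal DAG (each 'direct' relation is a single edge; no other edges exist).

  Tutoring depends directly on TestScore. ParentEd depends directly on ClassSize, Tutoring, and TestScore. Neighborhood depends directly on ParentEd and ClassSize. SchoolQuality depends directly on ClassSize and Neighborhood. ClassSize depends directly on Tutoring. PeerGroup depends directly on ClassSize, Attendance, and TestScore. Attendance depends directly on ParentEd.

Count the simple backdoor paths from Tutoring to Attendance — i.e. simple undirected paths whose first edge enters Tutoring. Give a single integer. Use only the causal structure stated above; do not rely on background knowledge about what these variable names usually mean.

8

A backdoor path from Tutoring to Attendance is any simple undirected path whose first edge points into Tutoring (i.e. leaves Tutoring via a parent).
Parents of Tutoring: {TestScore}.
Enumerating:
  P1: Tutoring <- TestScore -> ParentEd <- ClassSize -> PeerGroup <- Attendance
  P2: Tutoring <- TestScore -> ParentEd -> Attendance
  P3: Tutoring <- TestScore -> ParentEd -> Neighborhood <- ClassSize -> PeerGroup <- Attendance
  P4: Tutoring <- TestScore -> ParentEd -> Neighborhood -> SchoolQuality <- ClassSize -> PeerGroup <- Attendance
  P5: Tutoring <- TestScore -> PeerGroup <- ClassSize -> ParentEd -> Attendance
  P6: Tutoring <- TestScore -> PeerGroup <- ClassSize -> Neighborhood <- ParentEd -> Attendance
  P7: Tutoring <- TestScore -> PeerGroup <- ClassSize -> SchoolQuality <- Neighborhood <- ParentEd -> Attendance
  P8: Tutoring <- TestScore -> PeerGroup <- Attendance
That exhausts the simple backdoor paths. Count: 8.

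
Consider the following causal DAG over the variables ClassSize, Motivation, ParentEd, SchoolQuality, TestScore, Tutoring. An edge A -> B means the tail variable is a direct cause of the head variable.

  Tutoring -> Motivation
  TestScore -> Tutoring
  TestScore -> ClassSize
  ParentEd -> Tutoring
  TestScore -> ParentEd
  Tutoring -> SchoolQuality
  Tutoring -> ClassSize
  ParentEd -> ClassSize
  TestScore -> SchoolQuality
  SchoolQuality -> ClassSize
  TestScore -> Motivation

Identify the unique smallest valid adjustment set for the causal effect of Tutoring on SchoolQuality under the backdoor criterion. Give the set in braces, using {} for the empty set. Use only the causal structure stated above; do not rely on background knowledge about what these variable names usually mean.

Variables eligible for adjustment (non-descendants of Tutoring, excluding Tutoring and SchoolQuality): {ParentEd, TestScore}.
Backdoor paths from Tutoring to SchoolQuality:
  P1: Tutoring <- TestScore -> ParentEd -> ClassSize <- SchoolQuality
  P2: Tutoring <- TestScore -> SchoolQuality
  P3: Tutoring <- TestScore -> ClassSize <- SchoolQuality
  P4: Tutoring <- ParentEd <- TestScore -> SchoolQuality
  P5: Tutoring <- ParentEd <- TestScore -> ClassSize <- SchoolQuality
  P6: Tutoring <- ParentEd -> ClassSize <- TestScore -> SchoolQuality
  P7: Tutoring <- ParentEd -> ClassSize <- SchoolQuality
The empty set is not sufficient: P2 (Tutoring <- TestScore -> SchoolQuality) has no collider blocking it and no conditioned non-collider, so it is open.
Try {TestScore}:
  P1: blocked at fork node TestScore ∈ conditioning set.
  P2: blocked at fork node TestScore ∈ conditioning set.
  P3: blocked at fork node TestScore ∈ conditioning set.
  P4: blocked at fork node TestScore ∈ conditioning set.
  P5: blocked at fork node TestScore ∈ conditioning set.
  P6: blocked at collider ClassSize (neither it nor any descendant is in the conditioning set).
  P7: blocked at collider ClassSize (neither it nor any descendant is in the conditioning set).
{TestScore} contains no descendant of Tutoring and blocks every backdoor path.
No other singleton works — e.g. {ParentEd} leaves P2 open — so {TestScore} is the unique smallest valid adjustment set.

{TestScore}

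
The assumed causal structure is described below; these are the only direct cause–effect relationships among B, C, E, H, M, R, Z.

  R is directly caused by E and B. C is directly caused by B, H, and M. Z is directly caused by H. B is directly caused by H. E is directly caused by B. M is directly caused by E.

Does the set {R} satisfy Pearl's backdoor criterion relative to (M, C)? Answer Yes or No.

No

Backdoor paths from M to C (paths whose first edge points into M):
  P1: M <- E <- B <- H -> C
  P2: M <- E <- B -> C
  P3: M <- E -> R <- B <- H -> C
  P4: M <- E -> R <- B -> C
Condition 1 (no descendant of M in the set): holds — descendants of M are {C}; none are in {R}.
Condition 2 (every backdoor path blocked by {R}):
  P1: open — no interior node is in the conditioning set.
  P2: open — no interior node is in the conditioning set.
  P3: open — collider(s) R are conditioned on (or have a conditioned descendant) and no non-collider on the path is in the set.
  P4: open — collider(s) R are conditioned on (or have a conditioned descendant) and no non-collider on the path is in the set.
{R} does not satisfy the backdoor criterion.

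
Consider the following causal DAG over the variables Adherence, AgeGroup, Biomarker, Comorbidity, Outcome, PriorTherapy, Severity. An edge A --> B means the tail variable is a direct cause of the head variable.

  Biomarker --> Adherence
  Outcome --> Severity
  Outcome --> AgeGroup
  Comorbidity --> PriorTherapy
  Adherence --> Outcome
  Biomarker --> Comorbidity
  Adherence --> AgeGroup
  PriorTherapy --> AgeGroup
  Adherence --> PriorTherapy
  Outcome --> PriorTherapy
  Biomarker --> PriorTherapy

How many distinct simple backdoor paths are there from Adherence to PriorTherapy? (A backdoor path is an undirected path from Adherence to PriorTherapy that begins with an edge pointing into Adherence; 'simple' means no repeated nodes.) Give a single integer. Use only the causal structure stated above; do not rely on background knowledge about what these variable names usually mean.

A backdoor path from Adherence to PriorTherapy is any simple undirected path whose first edge points into Adherence (i.e. leaves Adherence via a parent).
Parents of Adherence: {Biomarker}.
Enumerating:
  P1: Adherence <- Biomarker -> Comorbidity -> PriorTherapy
  P2: Adherence <- Biomarker -> PriorTherapy
That exhausts the simple backdoor paths. Count: 2.

2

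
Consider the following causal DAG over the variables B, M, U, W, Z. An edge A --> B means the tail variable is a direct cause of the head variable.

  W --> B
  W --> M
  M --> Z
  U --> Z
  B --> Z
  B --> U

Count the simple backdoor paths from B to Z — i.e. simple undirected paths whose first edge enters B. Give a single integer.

A backdoor path from B to Z is any simple undirected path whose first edge points into B (i.e. leaves B via a parent).
Parents of B: {W}.
Enumerating:
  P1: B <- W -> M -> Z
That exhausts the simple backdoor paths. Count: 1.

1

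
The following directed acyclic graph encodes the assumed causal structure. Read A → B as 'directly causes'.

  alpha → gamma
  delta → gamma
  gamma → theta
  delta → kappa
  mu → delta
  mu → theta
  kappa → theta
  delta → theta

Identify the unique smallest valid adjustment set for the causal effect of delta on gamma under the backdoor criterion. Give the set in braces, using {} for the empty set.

Variables eligible for adjustment (non-descendants of delta, excluding delta and gamma): {alpha, mu}.
Backdoor paths from delta to gamma:
  P1: delta <- mu -> theta <- gamma
Each backdoor path contains an unconditioned collider, so every path is already blocked with the empty conditioning set:
  P1: blocked at collider theta (neither it nor any descendant is in the conditioning set).
The empty set is therefore the unique smallest valid set.

{}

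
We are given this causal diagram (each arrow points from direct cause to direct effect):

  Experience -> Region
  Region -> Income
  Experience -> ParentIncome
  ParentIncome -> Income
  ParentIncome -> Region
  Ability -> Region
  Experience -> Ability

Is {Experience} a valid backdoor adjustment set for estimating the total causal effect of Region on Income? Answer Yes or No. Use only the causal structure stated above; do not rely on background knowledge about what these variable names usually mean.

No

Backdoor paths from Region to Income (paths whose first edge points into Region):
  P1: Region <- Experience -> ParentIncome -> Income
  P2: Region <- ParentIncome -> Income
  P3: Region <- Ability <- Experience -> ParentIncome -> Income
Condition 1 (no descendant of Region in the set): holds — descendants of Region are {Income}; none are in {Experience}.
Condition 2 (every backdoor path blocked by {Experience}):
  P1: blocked at fork node Experience ∈ conditioning set.
  P2: open — no interior node is in the conditioning set.
  P3: blocked at fork node Experience ∈ conditioning set.
{Experience} does not satisfy the backdoor criterion.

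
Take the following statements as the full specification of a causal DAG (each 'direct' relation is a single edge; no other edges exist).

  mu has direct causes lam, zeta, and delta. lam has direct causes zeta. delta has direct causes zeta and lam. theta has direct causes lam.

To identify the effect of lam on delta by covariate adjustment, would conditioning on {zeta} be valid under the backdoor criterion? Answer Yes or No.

Backdoor paths from lam to delta (paths whose first edge points into lam):
  P1: lam <- zeta -> delta
  P2: lam <- zeta -> mu <- delta
Condition 1 (no descendant of lam in the set): holds — descendants of lam are {delta, mu, theta}; none are in {zeta}.
Condition 2 (every backdoor path blocked by {zeta}):
  P1: blocked at fork node zeta ∈ conditioning set.
  P2: blocked at fork node zeta ∈ conditioning set.
{zeta} satisfies the backdoor criterion.

Yes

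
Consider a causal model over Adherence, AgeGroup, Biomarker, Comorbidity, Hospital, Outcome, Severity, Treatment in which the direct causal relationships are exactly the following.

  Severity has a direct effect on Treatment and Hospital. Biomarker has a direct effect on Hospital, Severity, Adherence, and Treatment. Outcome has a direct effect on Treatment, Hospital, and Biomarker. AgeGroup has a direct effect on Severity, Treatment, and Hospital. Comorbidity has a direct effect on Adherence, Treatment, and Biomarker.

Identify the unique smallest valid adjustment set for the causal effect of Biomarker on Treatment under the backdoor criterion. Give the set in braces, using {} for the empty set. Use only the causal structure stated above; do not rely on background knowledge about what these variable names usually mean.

{Comorbidity, Outcome}

Variables eligible for adjustment (non-descendants of Biomarker, excluding Biomarker and Treatment): {AgeGroup, Comorbidity, Outcome}.
Backdoor paths from Biomarker to Treatment:
  P1: Biomarker <- Comorbidity -> Treatment
  P2: Biomarker <- Outcome -> Treatment
  P3: Biomarker <- Outcome -> Hospital <- AgeGroup -> Severity -> Treatment
  P4: Biomarker <- Outcome -> Hospital <- AgeGroup -> Treatment
  P5: Biomarker <- Outcome -> Hospital <- Severity <- AgeGroup -> Treatment
  P6: Biomarker <- Outcome -> Hospital <- Severity -> Treatment
The empty set is not sufficient: P1 (Biomarker <- Comorbidity -> Treatment) has no collider blocking it and no conditioned non-collider, so it is open.
Try {Comorbidity, Outcome}:
  P1: blocked at fork node Comorbidity ∈ conditioning set.
  P2: blocked at fork node Outcome ∈ conditioning set.
  P3: blocked at fork node Outcome ∈ conditioning set.
  P4: blocked at fork node Outcome ∈ conditioning set.
  P5: blocked at fork node Outcome ∈ conditioning set.
  P6: blocked at fork node Outcome ∈ conditioning set.
{Comorbidity, Outcome} contains no descendant of Biomarker and blocks every backdoor path.
Every element of {Comorbidity, Outcome} is needed (dropping Comorbidity leaves P1 open; dropping Outcome leaves P2 open), so no proper subset is valid.
Among all size-2 subsets of the eligible variables, only {Comorbidity, Outcome} blocks every backdoor path, so it is the unique smallest valid adjustment set.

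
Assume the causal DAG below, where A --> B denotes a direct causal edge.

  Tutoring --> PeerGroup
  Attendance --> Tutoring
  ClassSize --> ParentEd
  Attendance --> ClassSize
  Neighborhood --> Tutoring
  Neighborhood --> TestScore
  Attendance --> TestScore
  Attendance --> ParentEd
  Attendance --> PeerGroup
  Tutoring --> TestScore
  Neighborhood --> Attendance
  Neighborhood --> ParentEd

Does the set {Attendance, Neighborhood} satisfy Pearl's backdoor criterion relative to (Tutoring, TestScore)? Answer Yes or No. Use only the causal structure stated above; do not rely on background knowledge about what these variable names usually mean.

Yes

Backdoor paths from Tutoring to TestScore (paths whose first edge points into Tutoring):
  P1: Tutoring <- Neighborhood -> Attendance -> TestScore
  P2: Tutoring <- Neighborhood -> ParentEd <- Attendance -> TestScore
  P3: Tutoring <- Neighborhood -> ParentEd <- ClassSize <- Attendance -> TestScore
  P4: Tutoring <- Neighborhood -> TestScore
  P5: Tutoring <- Attendance <- Neighborhood -> TestScore
  P6: Tutoring <- Attendance -> ClassSize -> ParentEd <- Neighborhood -> TestScore
  P7: Tutoring <- Attendance -> ParentEd <- Neighborhood -> TestScore
  P8: Tutoring <- Attendance -> TestScore
Condition 1 (no descendant of Tutoring in the set): holds — descendants of Tutoring are {PeerGroup, TestScore}; none are in {Attendance, Neighborhood}.
Condition 2 (every backdoor path blocked by {Attendance, Neighborhood}):
  P1: blocked at fork node Neighborhood ∈ conditioning set.
  P2: blocked at fork node Neighborhood ∈ conditioning set.
  P3: blocked at fork node Neighborhood ∈ conditioning set.
  P4: blocked at fork node Neighborhood ∈ conditioning set.
  P5: blocked at chain node Attendance ∈ conditioning set.
  P6: blocked at fork node Attendance ∈ conditioning set.
  P7: blocked at fork node Attendance ∈ conditioning set.
  P8: blocked at fork node Attendance ∈ conditioning set.
{Attendance, Neighborhood} satisfies the backdoor criterion.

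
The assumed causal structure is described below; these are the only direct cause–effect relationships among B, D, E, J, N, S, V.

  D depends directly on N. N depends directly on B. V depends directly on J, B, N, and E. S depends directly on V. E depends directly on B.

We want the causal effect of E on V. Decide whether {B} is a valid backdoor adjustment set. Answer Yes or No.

Backdoor paths from E to V (paths whose first edge points into E):
  P1: E <- B -> N -> V
  P2: E <- B -> V
Condition 1 (no descendant of E in the set): holds — descendants of E are {S, V}; none are in {B}.
Condition 2 (every backdoor path blocked by {B}):
  P1: blocked at fork node B ∈ conditioning set.
  P2: blocked at fork node B ∈ conditioning set.
{B} satisfies the backdoor criterion.

Yes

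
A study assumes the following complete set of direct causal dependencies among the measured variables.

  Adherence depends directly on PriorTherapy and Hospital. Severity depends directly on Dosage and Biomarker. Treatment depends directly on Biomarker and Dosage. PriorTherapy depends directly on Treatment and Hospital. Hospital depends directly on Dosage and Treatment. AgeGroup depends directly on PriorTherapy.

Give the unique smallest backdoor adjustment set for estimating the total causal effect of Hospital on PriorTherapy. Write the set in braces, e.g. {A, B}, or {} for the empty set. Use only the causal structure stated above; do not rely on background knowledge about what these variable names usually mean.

{Treatment}

Variables eligible for adjustment (non-descendants of Hospital, excluding Hospital and PriorTherapy): {Biomarker, Dosage, Severity, Treatment}.
Backdoor paths from Hospital to PriorTherapy:
  P1: Hospital <- Dosage -> Treatment -> PriorTherapy
  P2: Hospital <- Dosage -> Severity <- Biomarker -> Treatment -> PriorTherapy
  P3: Hospital <- Treatment -> PriorTherapy
The empty set is not sufficient: P1 (Hospital <- Dosage -> Treatment -> PriorTherapy) has no collider blocking it and no conditioned non-collider, so it is open.
Try {Treatment}:
  P1: blocked at chain node Treatment ∈ conditioning set.
  P2: blocked at collider Severity (neither it nor any descendant is in the conditioning set).
  P3: blocked at fork node Treatment ∈ conditioning set.
{Treatment} contains no descendant of Hospital and blocks every backdoor path.
No other singleton works — e.g. {Biomarker} leaves P1 open — so {Treatment} is the unique smallest valid adjustment set.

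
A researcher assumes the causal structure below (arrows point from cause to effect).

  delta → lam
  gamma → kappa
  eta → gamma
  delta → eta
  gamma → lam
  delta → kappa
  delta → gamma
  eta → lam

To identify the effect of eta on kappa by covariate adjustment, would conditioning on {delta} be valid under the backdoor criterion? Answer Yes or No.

Yes

Backdoor paths from eta to kappa (paths whose first edge points into eta):
  P1: eta <- delta -> gamma -> kappa
  P2: eta <- delta -> kappa
  P3: eta <- delta -> lam <- gamma -> kappa
Condition 1 (no descendant of eta in the set): holds — descendants of eta are {gamma, kappa, lam}; none are in {delta}.
Condition 2 (every backdoor path blocked by {delta}):
  P1: blocked at fork node delta ∈ conditioning set.
  P2: blocked at fork node delta ∈ conditioning set.
  P3: blocked at fork node delta ∈ conditioning set.
{delta} satisfies the backdoor criterion.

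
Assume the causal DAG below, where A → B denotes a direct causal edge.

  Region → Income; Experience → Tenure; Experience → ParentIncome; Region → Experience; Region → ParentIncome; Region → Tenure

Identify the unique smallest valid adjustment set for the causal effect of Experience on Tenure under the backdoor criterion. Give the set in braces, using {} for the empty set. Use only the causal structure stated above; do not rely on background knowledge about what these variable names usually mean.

{Region}

Variables eligible for adjustment (non-descendants of Experience, excluding Experience and Tenure): {Income, Region}.
Backdoor paths from Experience to Tenure:
  P1: Experience <- Region -> Tenure
The empty set is not sufficient: P1 (Experience <- Region -> Tenure) has no collider blocking it and no conditioned non-collider, so it is open.
Try {Region}:
  P1: blocked at fork node Region ∈ conditioning set.
{Region} contains no descendant of Experience and blocks every backdoor path.
No other singleton works — e.g. {Income} leaves P1 open — so {Region} is the unique smallest valid adjustment set.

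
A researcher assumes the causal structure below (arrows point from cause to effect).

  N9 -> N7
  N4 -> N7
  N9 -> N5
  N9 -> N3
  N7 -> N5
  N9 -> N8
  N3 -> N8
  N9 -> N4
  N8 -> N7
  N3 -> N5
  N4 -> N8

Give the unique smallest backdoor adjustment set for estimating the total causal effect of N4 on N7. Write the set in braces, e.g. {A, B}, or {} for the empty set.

Variables eligible for adjustment (non-descendants of N4, excluding N4 and N7): {N3, N9}.
Backdoor paths from N4 to N7:
  P1: N4 <- N9 -> N3 -> N8 -> N7
  P2: N4 <- N9 -> N3 -> N5 <- N7
  P3: N4 <- N9 -> N8 <- N3 -> N5 <- N7
  P4: N4 <- N9 -> N8 -> N7
  P5: N4 <- N9 -> N7
  P6: N4 <- N9 -> N5 <- N3 -> N8 -> N7
  P7: N4 <- N9 -> N5 <- N7
The empty set is not sufficient: P1 (N4 <- N9 -> N3 -> N8 -> N7) has no collider blocking it and no conditioned non-collider, so it is open.
Try {N9}:
  P1: blocked at fork node N9 ∈ conditioning set.
  P2: blocked at fork node N9 ∈ conditioning set.
  P3: blocked at fork node N9 ∈ conditioning set.
  P4: blocked at fork node N9 ∈ conditioning set.
  P5: blocked at fork node N9 ∈ conditioning set.
  P6: blocked at fork node N9 ∈ conditioning set.
  P7: blocked at fork node N9 ∈ conditioning set.
{N9} contains no descendant of N4 and blocks every backdoor path.
No other singleton works — e.g. {N3} leaves P4 open — so {N9} is the unique smallest valid adjustment set.

{N9}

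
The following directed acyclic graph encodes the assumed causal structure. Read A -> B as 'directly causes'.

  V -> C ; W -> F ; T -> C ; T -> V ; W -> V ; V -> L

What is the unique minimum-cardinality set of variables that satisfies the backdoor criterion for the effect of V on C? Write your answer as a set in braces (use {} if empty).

{T}

Variables eligible for adjustment (non-descendants of V, excluding V and C): {F, T, W}.
Backdoor paths from V to C:
  P1: V <- T -> C
The empty set is not sufficient: P1 (V <- T -> C) has no collider blocking it and no conditioned non-collider, so it is open.
Try {T}:
  P1: blocked at fork node T ∈ conditioning set.
{T} contains no descendant of V and blocks every backdoor path.
No other singleton works — e.g. {W} leaves P1 open — so {T} is the unique smallest valid adjustment set.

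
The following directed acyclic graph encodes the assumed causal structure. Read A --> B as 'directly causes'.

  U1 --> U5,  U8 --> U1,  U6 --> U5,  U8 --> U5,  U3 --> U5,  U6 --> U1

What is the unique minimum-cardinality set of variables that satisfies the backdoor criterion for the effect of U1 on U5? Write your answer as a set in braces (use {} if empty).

{U6, U8}

Variables eligible for adjustment (non-descendants of U1, excluding U1 and U5): {U3, U6, U8}.
Backdoor paths from U1 to U5:
  P1: U1 <- U8 -> U5
  P2: U1 <- U6 -> U5
The empty set is not sufficient: P1 (U1 <- U8 -> U5) has no collider blocking it and no conditioned non-collider, so it is open.
Try {U6, U8}:
  P1: blocked at fork node U8 ∈ conditioning set.
  P2: blocked at fork node U6 ∈ conditioning set.
{U6, U8} contains no descendant of U1 and blocks every backdoor path.
Every element of {U6, U8} is needed (dropping U6 leaves P2 open; dropping U8 leaves P1 open), so no proper subset is valid.
Among all size-2 subsets of the eligible variables, only {U6, U8} blocks every backdoor path, so it is the unique smallest valid adjustment set.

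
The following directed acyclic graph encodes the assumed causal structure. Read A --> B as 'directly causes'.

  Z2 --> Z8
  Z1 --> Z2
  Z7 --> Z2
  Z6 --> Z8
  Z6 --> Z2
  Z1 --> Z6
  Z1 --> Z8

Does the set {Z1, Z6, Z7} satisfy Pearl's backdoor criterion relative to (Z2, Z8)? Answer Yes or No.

Backdoor paths from Z2 to Z8 (paths whose first edge points into Z2):
  P1: Z2 <- Z1 -> Z6 -> Z8
  P2: Z2 <- Z1 -> Z8
  P3: Z2 <- Z6 <- Z1 -> Z8
  P4: Z2 <- Z6 -> Z8
Condition 1 (no descendant of Z2 in the set): holds — descendants of Z2 are {Z8}; none are in {Z1, Z6, Z7}.
Condition 2 (every backdoor path blocked by {Z1, Z6, Z7}):
  P1: blocked at fork node Z1 ∈ conditioning set.
  P2: blocked at fork node Z1 ∈ conditioning set.
  P3: blocked at chain node Z6 ∈ conditioning set.
  P4: blocked at fork node Z6 ∈ conditioning set.
{Z1, Z6, Z7} satisfies the backdoor criterion.

Yes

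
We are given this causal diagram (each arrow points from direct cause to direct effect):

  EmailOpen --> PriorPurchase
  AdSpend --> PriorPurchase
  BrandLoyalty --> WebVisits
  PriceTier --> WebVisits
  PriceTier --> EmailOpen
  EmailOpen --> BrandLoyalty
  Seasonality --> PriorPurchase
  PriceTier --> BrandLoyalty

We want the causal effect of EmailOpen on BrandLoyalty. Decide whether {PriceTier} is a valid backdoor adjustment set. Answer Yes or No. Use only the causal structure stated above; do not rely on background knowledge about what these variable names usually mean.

Backdoor paths from EmailOpen to BrandLoyalty (paths whose first edge points into EmailOpen):
  P1: EmailOpen <- PriceTier -> BrandLoyalty
  P2: EmailOpen <- PriceTier -> WebVisits <- BrandLoyalty
Condition 1 (no descendant of EmailOpen in the set): holds — descendants of EmailOpen are {BrandLoyalty, PriorPurchase, WebVisits}; none are in {PriceTier}.
Condition 2 (every backdoor path blocked by {PriceTier}):
  P1: blocked at fork node PriceTier ∈ conditioning set.
  P2: blocked at fork node PriceTier ∈ conditioning set.
{PriceTier} satisfies the backdoor criterion.

Yes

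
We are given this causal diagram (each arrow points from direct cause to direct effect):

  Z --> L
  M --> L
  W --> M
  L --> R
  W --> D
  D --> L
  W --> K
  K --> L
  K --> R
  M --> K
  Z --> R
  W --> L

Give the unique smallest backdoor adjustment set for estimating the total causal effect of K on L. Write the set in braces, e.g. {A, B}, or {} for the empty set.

{M, W}

Variables eligible for adjustment (non-descendants of K, excluding K and L): {D, M, W, Z}.
Backdoor paths from K to L:
  P1: K <- W -> M -> L
  P2: K <- W -> D -> L
  P3: K <- W -> L
  P4: K <- M <- W -> D -> L
  P5: K <- M <- W -> L
  P6: K <- M -> L
The empty set is not sufficient: P1 (K <- W -> M -> L) has no collider blocking it and no conditioned non-collider, so it is open.
Try {M, W}:
  P1: blocked at fork node W ∈ conditioning set.
  P2: blocked at fork node W ∈ conditioning set.
  P3: blocked at fork node W ∈ conditioning set.
  P4: blocked at chain node M ∈ conditioning set.
  P5: blocked at chain node M ∈ conditioning set.
  P6: blocked at fork node M ∈ conditioning set.
{M, W} contains no descendant of K and blocks every backdoor path.
Every element of {M, W} is needed (dropping M leaves P6 open; dropping W leaves P2 open), so no proper subset is valid.
Among all size-2 subsets of the eligible variables, only {M, W} blocks every backdoor path, so it is the unique smallest valid adjustment set.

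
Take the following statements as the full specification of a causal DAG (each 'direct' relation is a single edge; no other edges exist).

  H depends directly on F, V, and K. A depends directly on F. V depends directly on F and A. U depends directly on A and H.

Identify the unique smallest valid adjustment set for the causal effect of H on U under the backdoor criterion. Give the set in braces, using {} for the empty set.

Variables eligible for adjustment (non-descendants of H, excluding H and U): {A, F, K, V}.
Backdoor paths from H to U:
  P1: H <- F -> A -> U
  P2: H <- F -> V <- A -> U
  P3: H <- V <- F -> A -> U
  P4: H <- V <- A -> U
The empty set is not sufficient: P1 (H <- F -> A -> U) has no collider blocking it and no conditioned non-collider, so it is open.
Try {A}:
  P1: blocked at chain node A ∈ conditioning set.
  P2: blocked at collider V (neither it nor any descendant is in the conditioning set).
  P3: blocked at chain node A ∈ conditioning set.
  P4: blocked at fork node A ∈ conditioning set.
{A} contains no descendant of H and blocks every backdoor path.
No other singleton works — e.g. {K} leaves P1 open — so {A} is the unique smallest valid adjustment set.

{A}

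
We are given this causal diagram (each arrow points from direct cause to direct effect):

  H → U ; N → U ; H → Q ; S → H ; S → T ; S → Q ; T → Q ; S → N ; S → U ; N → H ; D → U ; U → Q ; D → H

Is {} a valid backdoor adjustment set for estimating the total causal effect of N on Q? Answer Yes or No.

No

Backdoor paths from N to Q (paths whose first edge points into N):
  P1: N <- S -> T -> Q
  P2: N <- S -> H <- D -> U -> Q
  P3: N <- S -> H -> U -> Q
  P4: N <- S -> H -> Q
  P5: N <- S -> U <- D -> H -> Q
  P6: N <- S -> U <- H -> Q
  P7: N <- S -> U -> Q
  P8: N <- S -> Q
Condition 1 (no descendant of N in the set): holds — descendants of N are {H, Q, U}; none are in {}.
Condition 2 (every backdoor path blocked by {}):
  P1: open — no interior node is in the conditioning set.
  P2: blocked at collider H (neither it nor any descendant is in the conditioning set).
  P3: open — no interior node is in the conditioning set.
  P4: open — no interior node is in the conditioning set.
  P5: blocked at collider U (neither it nor any descendant is in the conditioning set).
  P6: blocked at collider U (neither it nor any descendant is in the conditioning set).
  P7: open — no interior node is in the conditioning set.
  P8: open — no interior node is in the conditioning set.
{} does not satisfy the backdoor criterion.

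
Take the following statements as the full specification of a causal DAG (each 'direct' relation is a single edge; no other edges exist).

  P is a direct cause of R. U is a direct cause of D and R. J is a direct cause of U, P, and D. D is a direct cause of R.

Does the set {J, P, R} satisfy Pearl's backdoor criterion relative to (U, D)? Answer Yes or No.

No

Backdoor paths from U to D (paths whose first edge points into U):
  P1: U <- J -> P -> R <- D
  P2: U <- J -> D
Condition 1 (no descendant of U in the set): FAILS — R is a descendant of U.
Condition 2 (every backdoor path blocked by {J, P, R}):
  P1: blocked at fork node J ∈ conditioning set.
  P2: blocked at fork node J ∈ conditioning set.
{J, P, R} does not satisfy the backdoor criterion.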